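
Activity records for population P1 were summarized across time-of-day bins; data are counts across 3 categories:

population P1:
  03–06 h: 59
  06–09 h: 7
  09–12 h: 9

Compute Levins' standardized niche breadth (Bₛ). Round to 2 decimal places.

Proportions for population P1 (n=75): 59/75=0.7867, 7/75=0.0933, 9/75=0.1200
Σpᵢ² = 0.7867² + 0.0933² + 0.1200² = 0.618897 + 0.008705 + 0.014400 = 0.642002
B = 1 / 0.642002 = 1.5576
Bₛ = (B − 1)/(n − 1) = (1.5576 − 1)/(3 − 1) = 0.5576/2 = 0.2788

0.28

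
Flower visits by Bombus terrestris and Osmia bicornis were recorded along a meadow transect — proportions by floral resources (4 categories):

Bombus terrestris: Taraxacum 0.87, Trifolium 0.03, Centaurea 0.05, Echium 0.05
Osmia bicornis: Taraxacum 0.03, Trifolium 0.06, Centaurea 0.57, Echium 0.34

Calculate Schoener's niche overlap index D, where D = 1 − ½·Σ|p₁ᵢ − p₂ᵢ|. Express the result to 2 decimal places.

0.16

Σ|p₁ᵢ − p₂ᵢ| = 0.84 + 0.03 + 0.52 + 0.29 = 1.68
D = 1 − ½ × 1.68 = 1 − 0.840 = 0.1600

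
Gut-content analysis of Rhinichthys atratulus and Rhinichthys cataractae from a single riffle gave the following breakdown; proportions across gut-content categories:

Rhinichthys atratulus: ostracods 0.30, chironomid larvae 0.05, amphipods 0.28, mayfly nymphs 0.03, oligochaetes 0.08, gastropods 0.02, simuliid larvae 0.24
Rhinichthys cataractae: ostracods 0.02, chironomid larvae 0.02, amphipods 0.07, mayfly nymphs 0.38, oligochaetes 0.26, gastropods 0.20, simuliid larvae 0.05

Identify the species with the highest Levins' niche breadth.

Σp_atraᵢ² = 0.30² + 0.05² + 0.28² + 0.03² + 0.08² + 0.02² + 0.24² = 0.0900 + 0.0025 + 0.0784 + 0.0009 + 0.0064 + 0.0004 + 0.0576 = 0.2362
B_atra = 1 / 0.2362 = 4.2337
Σp_cataᵢ² = 0.02² + 0.02² + 0.07² + 0.38² + 0.26² + 0.20² + 0.05² = 0.0004 + 0.0004 + 0.0049 + 0.1444 + 0.0676 + 0.0400 + 0.0025 = 0.2602
B_cata = 1 / 0.2602 = 3.8432
Highest B → broadest niche (most generalist): Rhinichthys atratulus (B = 4.23).

Rhinichthys atratulus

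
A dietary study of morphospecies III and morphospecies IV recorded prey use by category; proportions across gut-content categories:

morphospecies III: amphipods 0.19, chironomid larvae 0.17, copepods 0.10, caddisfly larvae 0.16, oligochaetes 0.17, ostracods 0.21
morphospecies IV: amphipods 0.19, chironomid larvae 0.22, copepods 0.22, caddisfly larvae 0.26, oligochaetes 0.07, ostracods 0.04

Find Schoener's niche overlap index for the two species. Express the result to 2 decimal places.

Σ|p₁ᵢ − p₂ᵢ| = 0.00 + 0.05 + 0.12 + 0.10 + 0.10 + 0.17 = 0.54
D = 1 − ½ × 0.54 = 1 − 0.270 = 0.7300

0.73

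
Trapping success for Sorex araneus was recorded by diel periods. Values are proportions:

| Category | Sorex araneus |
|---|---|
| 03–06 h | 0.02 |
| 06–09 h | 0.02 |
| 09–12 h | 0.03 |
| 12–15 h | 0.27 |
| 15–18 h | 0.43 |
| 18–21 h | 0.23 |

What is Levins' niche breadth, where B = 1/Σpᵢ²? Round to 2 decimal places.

Σpᵢ² = 0.02² + 0.02² + 0.03² + 0.27² + 0.43² + 0.23² = 0.0004 + 0.0004 + 0.0009 + 0.0729 + 0.1849 + 0.0529 = 0.3124
B = 1 / 0.3124 = 3.2010

3.20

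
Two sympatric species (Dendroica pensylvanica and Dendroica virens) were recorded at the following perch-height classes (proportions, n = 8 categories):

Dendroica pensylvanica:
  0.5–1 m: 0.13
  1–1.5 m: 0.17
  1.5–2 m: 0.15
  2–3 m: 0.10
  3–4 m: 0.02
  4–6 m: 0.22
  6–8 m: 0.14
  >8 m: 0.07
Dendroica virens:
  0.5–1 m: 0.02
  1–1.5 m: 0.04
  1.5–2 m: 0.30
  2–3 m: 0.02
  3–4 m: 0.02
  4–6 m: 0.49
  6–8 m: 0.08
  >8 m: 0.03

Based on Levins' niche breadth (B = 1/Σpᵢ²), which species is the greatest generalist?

Σp_pensᵢ² = 0.13² + 0.17² + 0.15² + 0.10² + 0.02² + 0.22² + 0.14² + 0.07² = 0.0169 + 0.0289 + 0.0225 + 0.0100 + 0.0004 + 0.0484 + 0.0196 + 0.0049 = 0.1516
B_pens = 1 / 0.1516 = 6.5963
Σp_vireᵢ² = 0.02² + 0.04² + 0.30² + 0.02² + 0.02² + 0.49² + 0.08² + 0.03² = 0.0004 + 0.0016 + 0.0900 + 0.0004 + 0.0004 + 0.2401 + 0.0064 + 0.0009 = 0.3402
B_vire = 1 / 0.3402 = 2.9394
Highest B → broadest niche (most generalist): Dendroica pensylvanica (B = 6.60).

Dendroica pensylvanica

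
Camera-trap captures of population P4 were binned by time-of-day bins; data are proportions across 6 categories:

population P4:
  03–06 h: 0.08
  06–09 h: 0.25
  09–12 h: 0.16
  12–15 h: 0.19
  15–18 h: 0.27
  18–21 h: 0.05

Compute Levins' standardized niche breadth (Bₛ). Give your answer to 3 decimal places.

0.771

Σpᵢ² = 0.08² + 0.25² + 0.16² + 0.19² + 0.27² + 0.05² = 0.0064 + 0.0625 + 0.0256 + 0.0361 + 0.0729 + 0.0025 = 0.2060
B = 1 / 0.2060 = 4.85437
Bₛ = (B − 1)/(n − 1) = (4.85437 − 1)/(6 − 1) = 3.85437/5 = 0.77087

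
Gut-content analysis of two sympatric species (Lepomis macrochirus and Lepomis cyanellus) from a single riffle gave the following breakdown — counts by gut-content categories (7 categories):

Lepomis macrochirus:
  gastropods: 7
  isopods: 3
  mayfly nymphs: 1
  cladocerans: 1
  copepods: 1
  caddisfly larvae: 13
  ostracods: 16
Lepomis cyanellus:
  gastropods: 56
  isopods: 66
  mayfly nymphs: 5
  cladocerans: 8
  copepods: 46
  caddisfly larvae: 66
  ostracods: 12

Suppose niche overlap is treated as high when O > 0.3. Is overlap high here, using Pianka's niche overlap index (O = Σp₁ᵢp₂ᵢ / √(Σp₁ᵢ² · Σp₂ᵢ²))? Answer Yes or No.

Yes

Proportions for Lepomis macrochirus (n=42): 7/42=0.1667, 3/42=0.0714, 1/42=0.0238, 1/42=0.0238, 1/42=0.0238, 13/42=0.3095, 16/42=0.3810
Proportions for Lepomis cyanellus (n=259): 56/259=0.2162, 66/259=0.2548, 5/259=0.0193, 8/259=0.0309, 46/259=0.1776, 66/259=0.2548, 12/259=0.0463
Σ p₁ᵢp₂ᵢ = 0.036041 + 0.018193 + 0.000459 + 0.000735 + 0.004227 + 0.078861 + 0.017640 = 0.156156
Σp_1ᵢ² = 0.1667² + 0.0714² + 0.0238² + 0.0238² + 0.0238² + 0.3095² + 0.3810² = 0.027789 + 0.005098 + 0.000566 + 0.000566 + 0.000566 + 0.095790 + 0.145161 = 0.275536
Σp_2ᵢ² = 0.2162² + 0.2548² + 0.0193² + 0.0309² + 0.1776² + 0.2548² + 0.0463² = 0.046742 + 0.064923 + 0.000372 + 0.000955 + 0.031542 + 0.064923 + 0.002144 = 0.211601
O = 0.156156 / √(0.275536 × 0.211601) = 0.156156 / 0.2414616 = 0.6467
O = 0.6467 > 0.3 → Yes.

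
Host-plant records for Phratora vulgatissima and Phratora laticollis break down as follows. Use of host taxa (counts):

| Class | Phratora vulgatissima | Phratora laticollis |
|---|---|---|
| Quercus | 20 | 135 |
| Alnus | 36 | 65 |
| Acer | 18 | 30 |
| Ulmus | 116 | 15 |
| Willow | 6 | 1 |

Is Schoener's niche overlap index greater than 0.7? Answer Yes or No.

Proportions for Phratora vulgatissima (n=196): 20/196=0.1020, 36/196=0.1837, 18/196=0.0918, 116/196=0.5918, 6/196=0.0306
Proportions for Phratora laticollis (n=246): 135/246=0.5488, 65/246=0.2642, 30/246=0.1220, 15/246=0.0610, 1/246=0.0041
Σ|p₁ᵢ − p₂ᵢ| = 0.4468 + 0.0805 + 0.0302 + 0.5308 + 0.0265 = 1.1148
D = 1 − ½ × 1.1148 = 1 − 0.55740 = 0.44260
D = 0.44260 < 0.7 → No.

No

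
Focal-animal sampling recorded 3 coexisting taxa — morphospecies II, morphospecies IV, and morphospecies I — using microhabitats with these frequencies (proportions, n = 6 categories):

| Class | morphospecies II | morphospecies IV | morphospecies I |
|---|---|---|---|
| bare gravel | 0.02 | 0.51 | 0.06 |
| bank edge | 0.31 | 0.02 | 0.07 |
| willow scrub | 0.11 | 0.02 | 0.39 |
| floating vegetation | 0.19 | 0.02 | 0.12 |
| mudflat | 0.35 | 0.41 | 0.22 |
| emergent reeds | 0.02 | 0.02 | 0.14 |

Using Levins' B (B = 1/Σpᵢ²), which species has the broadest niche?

Σp_IIᵢ² = 0.02² + 0.31² + 0.11² + 0.19² + 0.35² + 0.02² = 0.0004 + 0.0961 + 0.0121 + 0.0361 + 0.1225 + 0.0004 = 0.2676
B_II = 1 / 0.2676 = 3.7369
Σp_IVᵢ² = 0.51² + 0.02² + 0.02² + 0.02² + 0.41² + 0.02² = 0.2601 + 0.0004 + 0.0004 + 0.0004 + 0.1681 + 0.0004 = 0.4298
B_IV = 1 / 0.4298 = 2.3267
Σp_Iᵢ² = 0.06² + 0.07² + 0.39² + 0.12² + 0.22² + 0.14² = 0.0036 + 0.0049 + 0.1521 + 0.0144 + 0.0484 + 0.0196 = 0.2430
B_I = 1 / 0.2430 = 4.1152
Highest B → broadest niche (most generalist): morphospecies I (B = 4.12).

morphospecies I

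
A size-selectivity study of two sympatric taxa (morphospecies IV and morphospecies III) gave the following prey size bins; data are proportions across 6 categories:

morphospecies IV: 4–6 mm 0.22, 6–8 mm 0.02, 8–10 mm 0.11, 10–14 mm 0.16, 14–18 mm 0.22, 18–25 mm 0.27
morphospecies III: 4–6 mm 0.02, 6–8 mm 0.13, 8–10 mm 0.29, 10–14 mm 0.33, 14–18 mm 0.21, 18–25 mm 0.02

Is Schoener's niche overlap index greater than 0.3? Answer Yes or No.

Σ|p₁ᵢ − p₂ᵢ| = 0.20 + 0.11 + 0.18 + 0.17 + 0.01 + 0.25 = 0.92
D = 1 − ½ × 0.92 = 1 − 0.460 = 0.5400
D = 0.5400 > 0.3 → Yes.

Yes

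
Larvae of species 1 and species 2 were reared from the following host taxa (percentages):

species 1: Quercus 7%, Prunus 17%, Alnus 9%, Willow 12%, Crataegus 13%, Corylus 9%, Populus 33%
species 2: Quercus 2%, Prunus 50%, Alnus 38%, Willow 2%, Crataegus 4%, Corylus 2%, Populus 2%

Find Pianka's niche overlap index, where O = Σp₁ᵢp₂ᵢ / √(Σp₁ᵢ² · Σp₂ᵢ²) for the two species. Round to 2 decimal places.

Convert percentages to proportions (divide by 100).
Σ p₁ᵢp₂ᵢ = 0.0014 + 0.0850 + 0.0342 + 0.0024 + 0.0052 + 0.0018 + 0.0066 = 0.1366
Σp_1ᵢ² = 0.07² + 0.17² + 0.09² + 0.12² + 0.13² + 0.09² + 0.33² = 0.0049 + 0.0289 + 0.0081 + 0.0144 + 0.0169 + 0.0081 + 0.1089 = 0.1902
Σp_2ᵢ² = 0.02² + 0.50² + 0.38² + 0.02² + 0.04² + 0.02² + 0.02² = 0.0004 + 0.2500 + 0.1444 + 0.0004 + 0.0016 + 0.0004 + 0.0004 = 0.3976
O = 0.1366 / √(0.1902 × 0.3976) = 0.1366 / 0.27500 = 0.4967

0.50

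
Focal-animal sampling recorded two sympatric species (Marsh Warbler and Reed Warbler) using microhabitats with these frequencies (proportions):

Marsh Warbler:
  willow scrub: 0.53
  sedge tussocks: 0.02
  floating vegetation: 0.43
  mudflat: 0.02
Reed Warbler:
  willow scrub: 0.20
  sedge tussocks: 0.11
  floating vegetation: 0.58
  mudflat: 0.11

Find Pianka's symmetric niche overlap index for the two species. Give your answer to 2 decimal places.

Σ p₁ᵢp₂ᵢ = 0.1060 + 0.0022 + 0.2494 + 0.0022 = 0.3598
Σp_1ᵢ² = 0.53² + 0.02² + 0.43² + 0.02² = 0.2809 + 0.0004 + 0.1849 + 0.0004 = 0.4666
Σp_2ᵢ² = 0.20² + 0.11² + 0.58² + 0.11² = 0.0400 + 0.0121 + 0.3364 + 0.0121 = 0.4006
O = 0.3598 / √(0.4666 × 0.4006) = 0.3598 / 0.43234 = 0.8322

0.83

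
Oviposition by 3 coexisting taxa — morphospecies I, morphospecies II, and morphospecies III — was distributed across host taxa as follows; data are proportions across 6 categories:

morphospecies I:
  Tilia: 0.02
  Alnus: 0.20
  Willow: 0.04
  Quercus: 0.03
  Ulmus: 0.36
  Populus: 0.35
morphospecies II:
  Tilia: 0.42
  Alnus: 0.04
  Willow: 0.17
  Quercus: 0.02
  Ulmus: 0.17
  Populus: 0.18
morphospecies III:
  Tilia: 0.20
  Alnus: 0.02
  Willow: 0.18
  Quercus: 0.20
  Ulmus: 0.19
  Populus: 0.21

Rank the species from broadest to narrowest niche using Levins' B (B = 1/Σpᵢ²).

Σp_Iᵢ² = 0.02² + 0.20² + 0.04² + 0.03² + 0.36² + 0.35² = 0.0004 + 0.0400 + 0.0016 + 0.0009 + 0.1296 + 0.1225 = 0.2950
B_I = 1 / 0.2950 = 3.3898
Σp_IIᵢ² = 0.42² + 0.04² + 0.17² + 0.02² + 0.17² + 0.18² = 0.1764 + 0.0016 + 0.0289 + 0.0004 + 0.0289 + 0.0324 = 0.2686
B_II = 1 / 0.2686 = 3.7230
Σp_IIIᵢ² = 0.20² + 0.02² + 0.18² + 0.20² + 0.19² + 0.21² = 0.0400 + 0.0004 + 0.0324 + 0.0400 + 0.0361 + 0.0441 = 0.1930
B_III = 1 / 0.1930 = 5.1813
Ranking by B (broadest → narrowest): morphospecies III (5.18) > morphospecies II (3.72) > morphospecies I (3.39)

morphospecies III > morphospecies II > morphospecies I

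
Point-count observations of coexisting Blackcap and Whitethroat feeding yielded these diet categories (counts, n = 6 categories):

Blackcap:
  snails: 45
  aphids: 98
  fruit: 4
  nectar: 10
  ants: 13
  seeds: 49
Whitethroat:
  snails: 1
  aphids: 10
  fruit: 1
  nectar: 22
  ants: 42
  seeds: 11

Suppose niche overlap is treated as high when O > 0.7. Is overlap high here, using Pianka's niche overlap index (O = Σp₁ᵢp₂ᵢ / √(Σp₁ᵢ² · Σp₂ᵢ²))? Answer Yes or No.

No

Proportions for Blackcap (n=219): 45/219=0.2055, 98/219=0.4475, 4/219=0.0183, 10/219=0.0457, 13/219=0.0594, 49/219=0.2237
Proportions for Whitethroat (n=87): 1/87=0.0115, 10/87=0.1149, 1/87=0.0115, 22/87=0.2529, 42/87=0.4828, 11/87=0.1264
Σ p₁ᵢp₂ᵢ = 0.002363 + 0.051418 + 0.000210 + 0.011558 + 0.028678 + 0.028276 = 0.122503
Σp_1ᵢ² = 0.2055² + 0.4475² + 0.0183² + 0.0457² + 0.0594² + 0.2237² = 0.042230 + 0.200256 + 0.000335 + 0.002088 + 0.003528 + 0.050042 = 0.298479
Σp_2ᵢ² = 0.0115² + 0.1149² + 0.0115² + 0.2529² + 0.4828² + 0.1264² = 0.000132 + 0.013202 + 0.000132 + 0.063958 + 0.233096 + 0.015977 = 0.326497
O = 0.122503 / √(0.298479 × 0.326497) = 0.122503 / 0.3121738 = 0.3924
O = 0.3924 < 0.7 → No.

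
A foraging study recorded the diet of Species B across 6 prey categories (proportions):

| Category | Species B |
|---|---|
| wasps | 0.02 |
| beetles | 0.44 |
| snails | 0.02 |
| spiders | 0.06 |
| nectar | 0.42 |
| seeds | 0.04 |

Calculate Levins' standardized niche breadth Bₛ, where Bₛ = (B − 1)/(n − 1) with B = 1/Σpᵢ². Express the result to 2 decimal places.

0.33

Σpᵢ² = 0.02² + 0.44² + 0.02² + 0.06² + 0.42² + 0.04² = 0.0004 + 0.1936 + 0.0004 + 0.0036 + 0.1764 + 0.0016 = 0.3760
B = 1 / 0.3760 = 2.6596
Bₛ = (B − 1)/(n − 1) = (2.6596 − 1)/(6 − 1) = 1.6596/5 = 0.3319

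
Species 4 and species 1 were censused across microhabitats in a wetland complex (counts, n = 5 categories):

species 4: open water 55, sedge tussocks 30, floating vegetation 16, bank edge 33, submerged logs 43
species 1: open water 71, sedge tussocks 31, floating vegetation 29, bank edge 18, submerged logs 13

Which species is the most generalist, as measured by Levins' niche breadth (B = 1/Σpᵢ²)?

species 4

Proportions for species 4 (n=177): 55/177=0.3107, 30/177=0.1695, 16/177=0.0904, 33/177=0.1864, 43/177=0.2429
Proportions for species 1 (n=162): 71/162=0.4383, 31/162=0.1914, 29/162=0.1790, 18/162=0.1111, 13/162=0.0802
Σp_4ᵢ² = 0.3107² + 0.1695² + 0.0904² + 0.1864² + 0.2429² = 0.096534 + 0.028730 + 0.008172 + 0.034745 + 0.059000 = 0.227181
B_4 = 1 / 0.227181 = 4.4018
Σp_1ᵢ² = 0.4383² + 0.1914² + 0.1790² + 0.1111² + 0.0802² = 0.192107 + 0.036634 + 0.032041 + 0.012343 + 0.006432 = 0.279557
B_1 = 1 / 0.279557 = 3.5771
Highest B → broadest niche (most generalist): species 4 (B = 4.40).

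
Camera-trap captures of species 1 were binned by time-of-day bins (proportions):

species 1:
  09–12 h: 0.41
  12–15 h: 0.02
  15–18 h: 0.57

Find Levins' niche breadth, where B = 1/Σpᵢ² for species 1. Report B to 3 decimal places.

Σpᵢ² = 0.41² + 0.02² + 0.57² = 0.1681 + 0.0004 + 0.3249 = 0.4934
B = 1 / 0.4934 = 2.02675

2.027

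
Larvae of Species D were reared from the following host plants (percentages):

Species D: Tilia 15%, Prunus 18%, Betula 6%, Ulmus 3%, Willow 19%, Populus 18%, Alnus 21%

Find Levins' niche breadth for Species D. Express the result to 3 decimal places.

Convert percentages to proportions (divide by 100).
Σpᵢ² = 0.15² + 0.18² + 0.06² + 0.03² + 0.19² + 0.18² + 0.21² = 0.0225 + 0.0324 + 0.0036 + 0.0009 + 0.0361 + 0.0324 + 0.0441 = 0.1720
B = 1 / 0.1720 = 5.81395

5.814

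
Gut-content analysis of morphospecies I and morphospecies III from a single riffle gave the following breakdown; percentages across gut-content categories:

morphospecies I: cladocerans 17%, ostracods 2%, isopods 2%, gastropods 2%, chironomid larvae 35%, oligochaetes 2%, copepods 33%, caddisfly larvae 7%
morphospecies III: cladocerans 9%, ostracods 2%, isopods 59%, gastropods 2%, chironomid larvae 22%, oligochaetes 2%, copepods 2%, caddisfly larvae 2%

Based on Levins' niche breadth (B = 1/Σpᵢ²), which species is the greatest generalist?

morphospecies I

Convert percentages to proportions (divide by 100).
Σp_Iᵢ² = 0.17² + 0.02² + 0.02² + 0.02² + 0.35² + 0.02² + 0.33² + 0.07² = 0.0289 + 0.0004 + 0.0004 + 0.0004 + 0.1225 + 0.0004 + 0.1089 + 0.0049 = 0.2668
B_I = 1 / 0.2668 = 3.7481
Σp_IIIᵢ² = 0.09² + 0.02² + 0.59² + 0.02² + 0.22² + 0.02² + 0.02² + 0.02² = 0.0081 + 0.0004 + 0.3481 + 0.0004 + 0.0484 + 0.0004 + 0.0004 + 0.0004 = 0.4066
B_III = 1 / 0.4066 = 2.4594
Highest B → broadest niche (most generalist): morphospecies I (B = 3.75).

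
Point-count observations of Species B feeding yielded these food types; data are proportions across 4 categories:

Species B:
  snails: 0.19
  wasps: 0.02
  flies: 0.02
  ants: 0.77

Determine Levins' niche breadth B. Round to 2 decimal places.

1.59

Σpᵢ² = 0.19² + 0.02² + 0.02² + 0.77² = 0.0361 + 0.0004 + 0.0004 + 0.5929 = 0.6298
B = 1 / 0.6298 = 1.5878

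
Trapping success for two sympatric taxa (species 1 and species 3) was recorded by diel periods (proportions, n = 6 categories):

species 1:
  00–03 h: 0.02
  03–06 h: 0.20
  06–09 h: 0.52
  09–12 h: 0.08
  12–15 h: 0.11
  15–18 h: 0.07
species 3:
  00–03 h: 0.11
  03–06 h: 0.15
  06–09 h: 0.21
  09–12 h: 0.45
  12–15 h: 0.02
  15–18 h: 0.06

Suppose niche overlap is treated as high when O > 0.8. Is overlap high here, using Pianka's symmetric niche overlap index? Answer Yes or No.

No

Σ p₁ᵢp₂ᵢ = 0.0022 + 0.0300 + 0.1092 + 0.0360 + 0.0022 + 0.0042 = 0.1838
Σp_1ᵢ² = 0.02² + 0.20² + 0.52² + 0.08² + 0.11² + 0.07² = 0.0004 + 0.0400 + 0.2704 + 0.0064 + 0.0121 + 0.0049 = 0.3342
Σp_2ᵢ² = 0.11² + 0.15² + 0.21² + 0.45² + 0.02² + 0.06² = 0.0121 + 0.0225 + 0.0441 + 0.2025 + 0.0004 + 0.0036 = 0.2852
O = 0.1838 / √(0.3342 × 0.2852) = 0.1838 / 0.30873 = 0.5953
O = 0.5953 < 0.8 → No.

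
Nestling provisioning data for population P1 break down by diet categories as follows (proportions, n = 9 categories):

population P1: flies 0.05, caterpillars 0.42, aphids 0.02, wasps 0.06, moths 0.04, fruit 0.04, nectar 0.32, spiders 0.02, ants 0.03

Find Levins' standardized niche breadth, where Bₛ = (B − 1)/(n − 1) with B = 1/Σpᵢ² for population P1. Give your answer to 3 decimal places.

Σpᵢ² = 0.05² + 0.42² + 0.02² + 0.06² + 0.04² + 0.04² + 0.32² + 0.02² + 0.03² = 0.0025 + 0.1764 + 0.0004 + 0.0036 + 0.0016 + 0.0016 + 0.1024 + 0.0004 + 0.0009 = 0.2898
B = 1 / 0.2898 = 3.45066
Bₛ = (B − 1)/(n − 1) = (3.45066 − 1)/(9 − 1) = 2.45066/8 = 0.30633

0.306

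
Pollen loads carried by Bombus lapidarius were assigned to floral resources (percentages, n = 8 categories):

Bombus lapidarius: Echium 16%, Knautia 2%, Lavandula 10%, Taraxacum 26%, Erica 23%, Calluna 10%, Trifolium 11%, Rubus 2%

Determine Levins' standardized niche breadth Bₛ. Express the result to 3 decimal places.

0.655

Convert percentages to proportions (divide by 100).
Σpᵢ² = 0.16² + 0.02² + 0.10² + 0.26² + 0.23² + 0.10² + 0.11² + 0.02² = 0.0256 + 0.0004 + 0.0100 + 0.0676 + 0.0529 + 0.0100 + 0.0121 + 0.0004 = 0.1790
B = 1 / 0.1790 = 5.58659
Bₛ = (B − 1)/(n − 1) = (5.58659 − 1)/(8 − 1) = 4.58659/7 = 0.65523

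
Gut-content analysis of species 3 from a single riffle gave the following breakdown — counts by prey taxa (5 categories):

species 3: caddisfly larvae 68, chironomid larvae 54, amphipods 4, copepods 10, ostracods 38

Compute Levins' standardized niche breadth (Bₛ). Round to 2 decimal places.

0.58

Proportions for species 3 (n=174): 68/174=0.3908, 54/174=0.3103, 4/174=0.0230, 10/174=0.0575, 38/174=0.2184
Σpᵢ² = 0.3908² + 0.3103² + 0.0230² + 0.0575² + 0.2184² = 0.152725 + 0.096286 + 0.000529 + 0.003306 + 0.047699 = 0.300545
B = 1 / 0.300545 = 3.3273
Bₛ = (B − 1)/(n − 1) = (3.3273 − 1)/(5 − 1) = 2.3273/4 = 0.5818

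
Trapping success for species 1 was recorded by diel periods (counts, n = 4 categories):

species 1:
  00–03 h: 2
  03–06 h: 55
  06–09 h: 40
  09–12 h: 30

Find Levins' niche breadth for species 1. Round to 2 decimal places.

2.92

Proportions for species 1 (n=127): 2/127=0.0157, 55/127=0.4331, 40/127=0.3150, 30/127=0.2362
Σpᵢ² = 0.0157² + 0.4331² + 0.3150² + 0.2362² = 0.000246 + 0.187576 + 0.099225 + 0.055790 = 0.342837
B = 1 / 0.342837 = 2.9168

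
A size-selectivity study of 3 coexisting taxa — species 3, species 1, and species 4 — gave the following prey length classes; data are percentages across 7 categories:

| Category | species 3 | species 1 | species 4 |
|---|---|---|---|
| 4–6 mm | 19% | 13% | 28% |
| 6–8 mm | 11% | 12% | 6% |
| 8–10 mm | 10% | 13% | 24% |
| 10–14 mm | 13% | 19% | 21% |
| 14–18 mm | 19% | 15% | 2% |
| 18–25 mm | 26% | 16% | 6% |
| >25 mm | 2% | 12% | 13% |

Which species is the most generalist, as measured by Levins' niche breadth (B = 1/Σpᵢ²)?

Convert percentages to proportions (divide by 100).
Σp_3ᵢ² = 0.19² + 0.11² + 0.10² + 0.13² + 0.19² + 0.26² + 0.02² = 0.0361 + 0.0121 + 0.0100 + 0.0169 + 0.0361 + 0.0676 + 0.0004 = 0.1792
B_3 = 1 / 0.1792 = 5.5804
Σp_1ᵢ² = 0.13² + 0.12² + 0.13² + 0.19² + 0.15² + 0.16² + 0.12² = 0.0169 + 0.0144 + 0.0169 + 0.0361 + 0.0225 + 0.0256 + 0.0144 = 0.1468
B_1 = 1 / 0.1468 = 6.8120
Σp_4ᵢ² = 0.28² + 0.06² + 0.24² + 0.21² + 0.02² + 0.06² + 0.13² = 0.0784 + 0.0036 + 0.0576 + 0.0441 + 0.0004 + 0.0036 + 0.0169 = 0.2046
B_4 = 1 / 0.2046 = 4.8876
Highest B → broadest niche (most generalist): species 1 (B = 6.81).

species 1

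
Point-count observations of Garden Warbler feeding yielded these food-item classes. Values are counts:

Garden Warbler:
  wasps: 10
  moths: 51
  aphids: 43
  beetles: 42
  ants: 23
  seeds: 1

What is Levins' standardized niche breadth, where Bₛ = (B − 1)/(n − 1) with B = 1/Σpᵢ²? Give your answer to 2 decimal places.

0.64

Proportions for Garden Warbler (n=170): 10/170=0.0588, 51/170=0.3000, 43/170=0.2529, 42/170=0.2471, 23/170=0.1353, 1/170=0.0059
Σpᵢ² = 0.0588² + 0.3000² + 0.2529² + 0.2471² + 0.1353² + 0.0059² = 0.003457 + 0.090000 + 0.063958 + 0.061058 + 0.018306 + 0.000035 = 0.236814
B = 1 / 0.236814 = 4.2227
Bₛ = (B − 1)/(n − 1) = (4.2227 − 1)/(6 − 1) = 3.2227/5 = 0.6445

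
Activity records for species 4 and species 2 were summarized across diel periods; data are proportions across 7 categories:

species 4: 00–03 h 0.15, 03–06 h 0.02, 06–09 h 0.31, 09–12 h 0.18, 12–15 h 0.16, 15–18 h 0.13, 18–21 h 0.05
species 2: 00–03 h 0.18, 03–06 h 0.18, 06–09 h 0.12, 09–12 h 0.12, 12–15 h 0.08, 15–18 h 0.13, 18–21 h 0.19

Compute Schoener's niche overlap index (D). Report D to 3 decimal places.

Σ|p₁ᵢ − p₂ᵢ| = 0.03 + 0.16 + 0.19 + 0.06 + 0.08 + 0.00 + 0.14 = 0.66
D = 1 − ½ × 0.66 = 1 − 0.330 = 0.67000

0.670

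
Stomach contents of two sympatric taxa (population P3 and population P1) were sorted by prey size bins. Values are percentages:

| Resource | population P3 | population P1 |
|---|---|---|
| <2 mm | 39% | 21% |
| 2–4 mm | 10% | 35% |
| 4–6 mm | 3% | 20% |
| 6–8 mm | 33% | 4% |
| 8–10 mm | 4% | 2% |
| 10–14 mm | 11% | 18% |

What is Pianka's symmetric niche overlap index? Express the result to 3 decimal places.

0.597

Convert percentages to proportions (divide by 100).
Σ p₁ᵢp₂ᵢ = 0.0819 + 0.0350 + 0.0060 + 0.0132 + 0.0008 + 0.0198 = 0.1567
Σp_1ᵢ² = 0.39² + 0.10² + 0.03² + 0.33² + 0.04² + 0.11² = 0.1521 + 0.0100 + 0.0009 + 0.1089 + 0.0016 + 0.0121 = 0.2856
Σp_2ᵢ² = 0.21² + 0.35² + 0.20² + 0.04² + 0.02² + 0.18² = 0.0441 + 0.1225 + 0.0400 + 0.0016 + 0.0004 + 0.0324 = 0.2410
O = 0.1567 / √(0.2856 × 0.2410) = 0.1567 / 0.262354 = 0.59728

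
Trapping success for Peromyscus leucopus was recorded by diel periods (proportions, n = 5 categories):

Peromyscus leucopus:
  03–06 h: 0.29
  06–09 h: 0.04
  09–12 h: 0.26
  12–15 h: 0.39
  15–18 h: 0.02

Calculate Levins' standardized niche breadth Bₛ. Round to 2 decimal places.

0.57

Σpᵢ² = 0.29² + 0.04² + 0.26² + 0.39² + 0.02² = 0.0841 + 0.0016 + 0.0676 + 0.1521 + 0.0004 = 0.3058
B = 1 / 0.3058 = 3.2701
Bₛ = (B − 1)/(n − 1) = (3.2701 − 1)/(5 − 1) = 2.2701/4 = 0.5675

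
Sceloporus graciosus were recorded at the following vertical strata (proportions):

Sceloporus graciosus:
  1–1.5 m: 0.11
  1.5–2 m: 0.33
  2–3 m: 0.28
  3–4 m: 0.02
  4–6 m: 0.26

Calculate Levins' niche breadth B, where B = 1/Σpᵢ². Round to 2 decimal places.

3.74

Σpᵢ² = 0.11² + 0.33² + 0.28² + 0.02² + 0.26² = 0.0121 + 0.1089 + 0.0784 + 0.0004 + 0.0676 = 0.2674
B = 1 / 0.2674 = 3.7397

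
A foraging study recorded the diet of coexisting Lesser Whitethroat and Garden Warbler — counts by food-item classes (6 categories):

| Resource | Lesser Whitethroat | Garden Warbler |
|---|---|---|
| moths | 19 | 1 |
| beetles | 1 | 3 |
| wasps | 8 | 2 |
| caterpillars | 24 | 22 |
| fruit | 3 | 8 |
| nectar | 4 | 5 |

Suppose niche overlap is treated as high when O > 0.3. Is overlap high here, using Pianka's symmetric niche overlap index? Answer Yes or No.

Proportions for Lesser Whitethroat (n=59): 19/59=0.3220, 1/59=0.0169, 8/59=0.1356, 24/59=0.4068, 3/59=0.0508, 4/59=0.0678
Proportions for Garden Warbler (n=41): 1/41=0.0244, 3/41=0.0732, 2/41=0.0488, 22/41=0.5366, 8/41=0.1951, 5/41=0.1220
Σ p₁ᵢp₂ᵢ = 0.007857 + 0.001237 + 0.006617 + 0.218289 + 0.009911 + 0.008272 = 0.252183
Σp_1ᵢ² = 0.3220² + 0.0169² + 0.1356² + 0.4068² + 0.0508² + 0.0678² = 0.103684 + 0.000286 + 0.018387 + 0.165486 + 0.002581 + 0.004597 = 0.295021
Σp_2ᵢ² = 0.0244² + 0.0732² + 0.0488² + 0.5366² + 0.1951² + 0.1220² = 0.000595 + 0.005358 + 0.002381 + 0.287940 + 0.038064 + 0.014884 = 0.349222
O = 0.252183 / √(0.295021 × 0.349222) = 0.252183 / 0.3209795 = 0.7857
O = 0.7857 > 0.3 → Yes.

Yes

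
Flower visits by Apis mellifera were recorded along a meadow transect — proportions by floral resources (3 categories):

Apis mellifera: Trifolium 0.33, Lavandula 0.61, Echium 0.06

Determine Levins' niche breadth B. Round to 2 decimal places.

Σpᵢ² = 0.33² + 0.61² + 0.06² = 0.1089 + 0.3721 + 0.0036 = 0.4846
B = 1 / 0.4846 = 2.0636

2.06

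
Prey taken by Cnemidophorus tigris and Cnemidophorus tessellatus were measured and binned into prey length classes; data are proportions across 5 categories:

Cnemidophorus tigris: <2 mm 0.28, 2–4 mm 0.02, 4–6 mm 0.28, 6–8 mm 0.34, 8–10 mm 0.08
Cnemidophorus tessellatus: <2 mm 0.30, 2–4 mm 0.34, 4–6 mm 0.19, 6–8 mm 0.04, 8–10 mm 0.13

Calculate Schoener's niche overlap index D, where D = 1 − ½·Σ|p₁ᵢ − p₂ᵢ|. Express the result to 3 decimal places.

0.610

Σ|p₁ᵢ − p₂ᵢ| = 0.02 + 0.32 + 0.09 + 0.30 + 0.05 = 0.78
D = 1 − ½ × 0.78 = 1 − 0.390 = 0.61000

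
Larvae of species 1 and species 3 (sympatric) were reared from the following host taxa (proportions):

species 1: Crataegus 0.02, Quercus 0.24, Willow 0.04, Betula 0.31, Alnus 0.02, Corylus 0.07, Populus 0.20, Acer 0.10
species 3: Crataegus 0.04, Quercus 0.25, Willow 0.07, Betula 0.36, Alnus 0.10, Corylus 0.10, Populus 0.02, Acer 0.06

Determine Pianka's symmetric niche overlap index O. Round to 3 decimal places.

0.896

Σ p₁ᵢp₂ᵢ = 0.0008 + 0.0600 + 0.0028 + 0.1116 + 0.0020 + 0.0070 + 0.0040 + 0.0060 = 0.1942
Σp_1ᵢ² = 0.02² + 0.24² + 0.04² + 0.31² + 0.02² + 0.07² + 0.20² + 0.10² = 0.0004 + 0.0576 + 0.0016 + 0.0961 + 0.0004 + 0.0049 + 0.0400 + 0.0100 = 0.2110
Σp_2ᵢ² = 0.04² + 0.25² + 0.07² + 0.36² + 0.10² + 0.10² + 0.02² + 0.06² = 0.0016 + 0.0625 + 0.0049 + 0.1296 + 0.0100 + 0.0100 + 0.0004 + 0.0036 = 0.2226
O = 0.1942 / √(0.2110 × 0.2226) = 0.1942 / 0.216722 = 0.89608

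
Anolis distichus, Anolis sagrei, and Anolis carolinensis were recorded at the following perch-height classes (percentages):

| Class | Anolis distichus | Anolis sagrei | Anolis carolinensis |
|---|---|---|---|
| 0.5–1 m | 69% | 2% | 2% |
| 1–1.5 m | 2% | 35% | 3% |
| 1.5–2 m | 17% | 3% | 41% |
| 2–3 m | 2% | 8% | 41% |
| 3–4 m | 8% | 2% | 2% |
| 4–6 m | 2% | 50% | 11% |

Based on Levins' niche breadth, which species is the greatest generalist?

Anolis carolinensis

Convert percentages to proportions (divide by 100).
Σp_distᵢ² = 0.69² + 0.02² + 0.17² + 0.02² + 0.08² + 0.02² = 0.4761 + 0.0004 + 0.0289 + 0.0004 + 0.0064 + 0.0004 = 0.5126
B_dist = 1 / 0.5126 = 1.9508
Σp_sagrᵢ² = 0.02² + 0.35² + 0.03² + 0.08² + 0.02² + 0.50² = 0.0004 + 0.1225 + 0.0009 + 0.0064 + 0.0004 + 0.2500 = 0.3806
B_sagr = 1 / 0.3806 = 2.6274
Σp_caroᵢ² = 0.02² + 0.03² + 0.41² + 0.41² + 0.02² + 0.11² = 0.0004 + 0.0009 + 0.1681 + 0.1681 + 0.0004 + 0.0121 = 0.3500
B_caro = 1 / 0.3500 = 2.8571
Highest B → broadest niche (most generalist): Anolis carolinensis (B = 2.86).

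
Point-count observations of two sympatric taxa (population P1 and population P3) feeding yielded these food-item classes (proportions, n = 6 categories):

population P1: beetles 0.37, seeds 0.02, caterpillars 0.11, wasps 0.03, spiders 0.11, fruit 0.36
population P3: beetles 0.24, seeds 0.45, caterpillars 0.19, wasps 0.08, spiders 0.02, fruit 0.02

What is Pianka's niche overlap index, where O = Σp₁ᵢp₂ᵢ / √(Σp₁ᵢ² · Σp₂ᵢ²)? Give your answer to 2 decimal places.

Σ p₁ᵢp₂ᵢ = 0.0888 + 0.0090 + 0.0209 + 0.0024 + 0.0022 + 0.0072 = 0.1305
Σp_1ᵢ² = 0.37² + 0.02² + 0.11² + 0.03² + 0.11² + 0.36² = 0.1369 + 0.0004 + 0.0121 + 0.0009 + 0.0121 + 0.1296 = 0.2920
Σp_2ᵢ² = 0.24² + 0.45² + 0.19² + 0.08² + 0.02² + 0.02² = 0.0576 + 0.2025 + 0.0361 + 0.0064 + 0.0004 + 0.0004 = 0.3034
O = 0.1305 / √(0.2920 × 0.3034) = 0.1305 / 0.29765 = 0.4384

0.44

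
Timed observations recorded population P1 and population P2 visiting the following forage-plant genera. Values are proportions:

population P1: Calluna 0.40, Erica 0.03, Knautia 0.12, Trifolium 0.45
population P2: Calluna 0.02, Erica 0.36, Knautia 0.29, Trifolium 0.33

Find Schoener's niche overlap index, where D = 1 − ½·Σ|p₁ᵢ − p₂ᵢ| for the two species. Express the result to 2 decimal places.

Σ|p₁ᵢ − p₂ᵢ| = 0.38 + 0.33 + 0.17 + 0.12 = 1.00
D = 1 − ½ × 1.00 = 1 − 0.500 = 0.5000

0.50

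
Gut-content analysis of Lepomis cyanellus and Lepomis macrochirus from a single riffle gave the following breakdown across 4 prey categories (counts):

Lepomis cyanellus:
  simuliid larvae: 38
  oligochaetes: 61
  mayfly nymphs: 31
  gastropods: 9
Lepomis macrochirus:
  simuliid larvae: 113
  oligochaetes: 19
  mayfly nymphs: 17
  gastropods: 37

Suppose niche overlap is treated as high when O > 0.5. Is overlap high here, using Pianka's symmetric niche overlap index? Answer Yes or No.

Yes

Proportions for Lepomis cyanellus (n=139): 38/139=0.2734, 61/139=0.4388, 31/139=0.2230, 9/139=0.0647
Proportions for Lepomis macrochirus (n=186): 113/186=0.6075, 19/186=0.1022, 17/186=0.0914, 37/186=0.1989
Σ p₁ᵢp₂ᵢ = 0.166091 + 0.044845 + 0.020382 + 0.012869 = 0.244187
Σp_1ᵢ² = 0.2734² + 0.4388² + 0.2230² + 0.0647² = 0.074748 + 0.192545 + 0.049729 + 0.004186 = 0.321208
Σp_2ᵢ² = 0.6075² + 0.1022² + 0.0914² + 0.1989² = 0.369056 + 0.010445 + 0.008354 + 0.039561 = 0.427416
O = 0.244187 / √(0.321208 × 0.427416) = 0.244187 / 0.3705259 = 0.6590
O = 0.6590 > 0.5 → Yes.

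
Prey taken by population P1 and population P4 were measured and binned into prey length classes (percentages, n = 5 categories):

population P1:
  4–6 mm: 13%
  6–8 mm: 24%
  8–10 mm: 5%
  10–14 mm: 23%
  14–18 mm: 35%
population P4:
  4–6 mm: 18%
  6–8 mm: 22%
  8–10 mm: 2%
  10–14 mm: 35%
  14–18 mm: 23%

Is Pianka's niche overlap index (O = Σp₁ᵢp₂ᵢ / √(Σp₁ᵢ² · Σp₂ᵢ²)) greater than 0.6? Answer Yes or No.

Yes

Convert percentages to proportions (divide by 100).
Σ p₁ᵢp₂ᵢ = 0.0234 + 0.0528 + 0.0010 + 0.0805 + 0.0805 = 0.2382
Σp_1ᵢ² = 0.13² + 0.24² + 0.05² + 0.23² + 0.35² = 0.0169 + 0.0576 + 0.0025 + 0.0529 + 0.1225 = 0.2524
Σp_2ᵢ² = 0.18² + 0.22² + 0.02² + 0.35² + 0.23² = 0.0324 + 0.0484 + 0.0004 + 0.1225 + 0.0529 = 0.2566
O = 0.2382 / √(0.2524 × 0.2566) = 0.2382 / 0.25449 = 0.9360
O = 0.9360 > 0.6 → Yes.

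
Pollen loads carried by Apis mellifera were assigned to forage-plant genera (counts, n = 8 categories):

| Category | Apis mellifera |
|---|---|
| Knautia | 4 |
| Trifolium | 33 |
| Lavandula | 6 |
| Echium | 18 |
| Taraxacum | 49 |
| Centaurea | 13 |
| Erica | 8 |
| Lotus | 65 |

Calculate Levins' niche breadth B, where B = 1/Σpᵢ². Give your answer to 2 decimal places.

4.62

Proportions for Apis mellifera (n=196): 4/196=0.0204, 33/196=0.1684, 6/196=0.0306, 18/196=0.0918, 49/196=0.2500, 13/196=0.0663, 8/196=0.0408, 65/196=0.3316
Σpᵢ² = 0.0204² + 0.1684² + 0.0306² + 0.0918² + 0.2500² + 0.0663² + 0.0408² + 0.3316² = 0.000416 + 0.028359 + 0.000936 + 0.008427 + 0.062500 + 0.004396 + 0.001665 + 0.109959 = 0.216658
B = 1 / 0.216658 = 4.6156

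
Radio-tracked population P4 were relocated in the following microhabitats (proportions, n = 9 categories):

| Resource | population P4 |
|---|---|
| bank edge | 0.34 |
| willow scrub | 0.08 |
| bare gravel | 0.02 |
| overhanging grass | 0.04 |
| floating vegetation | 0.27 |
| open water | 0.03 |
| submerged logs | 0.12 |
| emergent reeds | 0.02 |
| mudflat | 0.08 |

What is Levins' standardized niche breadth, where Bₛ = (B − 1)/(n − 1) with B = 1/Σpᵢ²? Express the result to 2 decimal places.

0.45

Σpᵢ² = 0.34² + 0.08² + 0.02² + 0.04² + 0.27² + 0.03² + 0.12² + 0.02² + 0.08² = 0.1156 + 0.0064 + 0.0004 + 0.0016 + 0.0729 + 0.0009 + 0.0144 + 0.0004 + 0.0064 = 0.2190
B = 1 / 0.2190 = 4.5662
Bₛ = (B − 1)/(n − 1) = (4.5662 − 1)/(9 − 1) = 3.5662/8 = 0.4458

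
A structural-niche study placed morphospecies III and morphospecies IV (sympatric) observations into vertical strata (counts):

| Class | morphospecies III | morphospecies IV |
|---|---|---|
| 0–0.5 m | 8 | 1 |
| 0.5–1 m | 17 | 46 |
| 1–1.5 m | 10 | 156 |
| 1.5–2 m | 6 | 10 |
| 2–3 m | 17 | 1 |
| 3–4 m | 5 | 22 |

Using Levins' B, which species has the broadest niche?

morphospecies III

Proportions for morphospecies III (n=63): 8/63=0.1270, 17/63=0.2698, 10/63=0.1587, 6/63=0.0952, 17/63=0.2698, 5/63=0.0794
Proportions for morphospecies IV (n=236): 1/236=0.0042, 46/236=0.1949, 156/236=0.6610, 10/236=0.0424, 1/236=0.0042, 22/236=0.0932
Σp_IIIᵢ² = 0.1270² + 0.2698² + 0.1587² + 0.0952² + 0.2698² + 0.0794² = 0.016129 + 0.072792 + 0.025186 + 0.009063 + 0.072792 + 0.006304 = 0.202266
B_III = 1 / 0.202266 = 4.9440
Σp_IVᵢ² = 0.0042² + 0.1949² + 0.6610² + 0.0424² + 0.0042² + 0.0932² = 0.000018 + 0.037986 + 0.436921 + 0.001798 + 0.000018 + 0.008686 = 0.485427
B_IV = 1 / 0.485427 = 2.0600
Highest B → broadest niche (most generalist): morphospecies III (B = 4.94).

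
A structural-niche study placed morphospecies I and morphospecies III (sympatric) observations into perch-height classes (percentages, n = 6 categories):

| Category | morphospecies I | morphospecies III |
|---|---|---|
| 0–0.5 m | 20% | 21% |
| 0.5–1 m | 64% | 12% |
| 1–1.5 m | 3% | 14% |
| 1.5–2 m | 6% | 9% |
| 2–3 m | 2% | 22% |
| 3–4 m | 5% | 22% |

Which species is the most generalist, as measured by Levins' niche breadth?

Convert percentages to proportions (divide by 100).
Σp_Iᵢ² = 0.20² + 0.64² + 0.03² + 0.06² + 0.02² + 0.05² = 0.0400 + 0.4096 + 0.0009 + 0.0036 + 0.0004 + 0.0025 = 0.4570
B_I = 1 / 0.4570 = 2.1882
Σp_IIIᵢ² = 0.21² + 0.12² + 0.14² + 0.09² + 0.22² + 0.22² = 0.0441 + 0.0144 + 0.0196 + 0.0081 + 0.0484 + 0.0484 = 0.1830
B_III = 1 / 0.1830 = 5.4645
Highest B → broadest niche (most generalist): morphospecies III (B = 5.46).

morphospecies III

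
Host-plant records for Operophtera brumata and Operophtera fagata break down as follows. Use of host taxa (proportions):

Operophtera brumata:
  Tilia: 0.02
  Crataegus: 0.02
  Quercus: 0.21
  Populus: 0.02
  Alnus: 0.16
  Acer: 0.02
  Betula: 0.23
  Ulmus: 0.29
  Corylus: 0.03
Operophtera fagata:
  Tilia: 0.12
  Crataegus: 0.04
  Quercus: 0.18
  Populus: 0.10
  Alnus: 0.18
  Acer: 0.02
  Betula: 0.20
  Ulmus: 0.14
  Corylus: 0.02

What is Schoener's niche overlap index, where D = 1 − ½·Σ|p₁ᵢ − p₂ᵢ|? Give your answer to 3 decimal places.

Σ|p₁ᵢ − p₂ᵢ| = 0.10 + 0.02 + 0.03 + 0.08 + 0.02 + 0.00 + 0.03 + 0.15 + 0.01 = 0.44
D = 1 − ½ × 0.44 = 1 − 0.220 = 0.78000

0.780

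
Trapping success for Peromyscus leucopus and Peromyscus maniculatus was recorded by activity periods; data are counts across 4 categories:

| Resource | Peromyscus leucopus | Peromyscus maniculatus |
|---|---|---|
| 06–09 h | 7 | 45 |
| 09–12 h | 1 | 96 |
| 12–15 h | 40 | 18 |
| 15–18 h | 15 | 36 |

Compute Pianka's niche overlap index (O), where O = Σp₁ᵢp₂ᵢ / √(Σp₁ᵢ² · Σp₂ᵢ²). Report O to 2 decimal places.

Proportions for Peromyscus leucopus (n=63): 7/63=0.1111, 1/63=0.0159, 40/63=0.6349, 15/63=0.2381
Proportions for Peromyscus maniculatus (n=195): 45/195=0.2308, 96/195=0.4923, 18/195=0.0923, 36/195=0.1846
Σ p₁ᵢp₂ᵢ = 0.025642 + 0.007828 + 0.058601 + 0.043953 = 0.136024
Σp_1ᵢ² = 0.1111² + 0.0159² + 0.6349² + 0.2381² = 0.012343 + 0.000253 + 0.403098 + 0.056692 = 0.472386
Σp_2ᵢ² = 0.2308² + 0.4923² + 0.0923² + 0.1846² = 0.053269 + 0.242359 + 0.008519 + 0.034077 = 0.338224
O = 0.136024 / √(0.472386 × 0.338224) = 0.136024 / 0.3997153 = 0.3403

0.34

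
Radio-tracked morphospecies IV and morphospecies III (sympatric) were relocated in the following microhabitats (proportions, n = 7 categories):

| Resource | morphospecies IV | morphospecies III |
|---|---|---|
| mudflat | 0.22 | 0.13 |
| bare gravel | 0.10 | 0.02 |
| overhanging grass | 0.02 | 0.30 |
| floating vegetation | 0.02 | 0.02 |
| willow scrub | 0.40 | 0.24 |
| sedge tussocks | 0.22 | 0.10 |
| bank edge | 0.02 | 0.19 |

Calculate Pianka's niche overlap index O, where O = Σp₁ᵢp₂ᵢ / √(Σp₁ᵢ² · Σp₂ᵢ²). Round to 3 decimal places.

Σ p₁ᵢp₂ᵢ = 0.0286 + 0.0020 + 0.0060 + 0.0004 + 0.0960 + 0.0220 + 0.0038 = 0.1588
Σp_1ᵢ² = 0.22² + 0.10² + 0.02² + 0.02² + 0.40² + 0.22² + 0.02² = 0.0484 + 0.0100 + 0.0004 + 0.0004 + 0.1600 + 0.0484 + 0.0004 = 0.2680
Σp_2ᵢ² = 0.13² + 0.02² + 0.30² + 0.02² + 0.24² + 0.10² + 0.19² = 0.0169 + 0.0004 + 0.0900 + 0.0004 + 0.0576 + 0.0100 + 0.0361 = 0.2114
O = 0.1588 / √(0.2680 × 0.2114) = 0.1588 / 0.238024 = 0.66716

0.667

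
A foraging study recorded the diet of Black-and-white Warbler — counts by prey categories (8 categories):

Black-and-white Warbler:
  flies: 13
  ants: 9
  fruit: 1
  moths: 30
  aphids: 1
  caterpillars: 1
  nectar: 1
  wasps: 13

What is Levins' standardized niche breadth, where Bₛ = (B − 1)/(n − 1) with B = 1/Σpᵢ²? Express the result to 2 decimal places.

Proportions for Black-and-white Warbler (n=69): 13/69=0.1884, 9/69=0.1304, 1/69=0.0145, 30/69=0.4348, 1/69=0.0145, 1/69=0.0145, 1/69=0.0145, 13/69=0.1884
Σpᵢ² = 0.1884² + 0.1304² + 0.0145² + 0.4348² + 0.0145² + 0.0145² + 0.0145² + 0.1884² = 0.035495 + 0.017004 + 0.000210 + 0.189051 + 0.000210 + 0.000210 + 0.000210 + 0.035495 = 0.277885
B = 1 / 0.277885 = 3.5986
Bₛ = (B − 1)/(n − 1) = (3.5986 − 1)/(8 − 1) = 2.5986/7 = 0.3712

0.37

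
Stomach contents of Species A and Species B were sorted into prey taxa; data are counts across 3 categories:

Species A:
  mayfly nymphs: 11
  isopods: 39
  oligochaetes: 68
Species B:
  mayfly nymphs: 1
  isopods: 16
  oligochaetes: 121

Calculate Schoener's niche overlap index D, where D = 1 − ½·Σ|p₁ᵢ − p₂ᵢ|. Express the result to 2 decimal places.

Proportions for Species A (n=118): 11/118=0.0932, 39/118=0.3305, 68/118=0.5763
Proportions for Species B (n=138): 1/138=0.0072, 16/138=0.1159, 121/138=0.8768
Σ|p₁ᵢ − p₂ᵢ| = 0.0860 + 0.2146 + 0.3005 = 0.6011
D = 1 − ½ × 0.6011 = 1 − 0.30055 = 0.69945

0.70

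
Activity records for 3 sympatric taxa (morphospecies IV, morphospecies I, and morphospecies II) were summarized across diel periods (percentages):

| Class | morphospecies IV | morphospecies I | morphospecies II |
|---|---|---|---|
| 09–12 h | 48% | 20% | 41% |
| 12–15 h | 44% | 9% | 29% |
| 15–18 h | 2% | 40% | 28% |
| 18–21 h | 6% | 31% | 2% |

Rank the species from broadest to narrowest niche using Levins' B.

Convert percentages to proportions (divide by 100).
Σp_IVᵢ² = 0.48² + 0.44² + 0.02² + 0.06² = 0.2304 + 0.1936 + 0.0004 + 0.0036 = 0.4280
B_IV = 1 / 0.4280 = 2.3364
Σp_Iᵢ² = 0.20² + 0.09² + 0.40² + 0.31² = 0.0400 + 0.0081 + 0.1600 + 0.0961 = 0.3042
B_I = 1 / 0.3042 = 3.2873
Σp_IIᵢ² = 0.41² + 0.29² + 0.28² + 0.02² = 0.1681 + 0.0841 + 0.0784 + 0.0004 = 0.3310
B_II = 1 / 0.3310 = 3.0211
Ranking by B (broadest → narrowest): morphospecies I (3.29) > morphospecies II (3.02) > morphospecies IV (2.34)

morphospecies I > morphospecies II > morphospecies IV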